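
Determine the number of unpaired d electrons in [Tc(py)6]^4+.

Pyridine is neutral; balancing the +4 overall charge requires Tc(IV).
Tc sits in group 7, so the d-electron count is 7 − 4 = 3.
In an octahedral field the d³ configuration is t₂g³e_g⁰ (only one arrangement possible), giving 3 unpaired electrons.

3 unpaired electrons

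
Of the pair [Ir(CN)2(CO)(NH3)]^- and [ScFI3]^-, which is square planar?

[Ir(CN)2(CO)(NH3)]^-

For [Ir(CN)2(CO)(NH3)]^-: Summing ligand charges against the −1 overall charge gives an oxidation state of +1 for iridium. Group 9 minus oxidation state 1 gives a d⁸ configuration. A 5d d⁸ ion has a large crystal-field splitting; square planar leaves the high-energy d_{x²−y²} orbital empty and maximises CFSE. → square planar.
For [ScFI3]^-: Summing ligand charges against the −1 overall charge gives an oxidation state of +3 for scandium. Scandium is a group-3 element; Sc(III) is therefore d⁰. A d⁰ ion has no crystal-field stabilisation preference between square planar and tetrahedral, so four ligands adopt the sterically favoured tetrahedral geometry. → tetrahedral.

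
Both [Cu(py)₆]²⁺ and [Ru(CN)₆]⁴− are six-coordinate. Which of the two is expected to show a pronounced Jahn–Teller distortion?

[Cu(py)₆]²⁺: Pyridine is neutral; balancing the +2 overall charge requires Cu(II). Copper is a group-11 element; Cu(II) is therefore d⁹. The t₂g⁶e_g³ configuration has an unevenly filled e_g set; the Jahn–Teller theorem predicts a tetragonal distortion (typically axial elongation) to lift the degeneracy.
[Ru(CN)₆]⁴−: Summing ligand charges against the −4 overall charge gives an oxidation state of +2 for ruthenium. Ru sits in group 8, so the d-electron count is 8 − 2 = 6. A 4d ion has a large Δₒ and is invariably low-spin. The d⁶ configuration leaves the e_g set evenly filled (or empty) — no strong Jahn–Teller driving force.

[Cu(py)₆]²⁺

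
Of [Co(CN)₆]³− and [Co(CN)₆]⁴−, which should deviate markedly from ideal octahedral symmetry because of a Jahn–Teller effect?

[Co(CN)₆]³−: Each cyanide is −1; balancing the −3 overall charge requires Co(III). Cobalt is a group-9 element; Co(III) is therefore d⁶. Co(III) has an exceptionally large octahedral splitting and is low-spin with essentially every ligand except fluoride. The d⁶ configuration leaves the e_g set evenly filled (or empty) — no strong Jahn–Teller driving force.
[Co(CN)₆]⁴−: Each cyanide is −1; balancing the −4 overall charge requires Co(II). Cobalt is a group-9 element; Co(II) is therefore d⁷. Cyanide is a strong-field ligand (high in the spectrochemical series) for a first-row metal, so the complex is low-spin. The t₂g⁶e_g¹ (low-spin) configuration has an unevenly filled e_g set; the Jahn–Teller theorem predicts a tetragonal distortion (typically axial elongation) to lift the degeneracy.

[Co(CN)₆]⁴−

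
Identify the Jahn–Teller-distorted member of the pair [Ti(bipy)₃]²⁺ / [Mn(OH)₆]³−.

[Ti(bipy)₃]²⁺: Summing ligand charges against the +2 overall charge gives an oxidation state of +2 for titanium. Titanium is a group-4 element; Ti(II) is therefore d². The d² configuration leaves the e_g set evenly filled (or empty) — no strong Jahn–Teller driving force.
[Mn(OH)₆]³−: Each hydroxide is −1; balancing the −3 overall charge requires Mn(III). Manganese is a group-7 element; Mn(III) is therefore d⁴. Hydroxide is a weak-field ligand for a first-row metal, so the complex is high-spin. The t₂g³e_g¹ (high-spin) configuration has an unevenly filled e_g set; the Jahn–Teller theorem predicts a tetragonal distortion (typically axial elongation) to lift the degeneracy.

[Mn(OH)₆]³−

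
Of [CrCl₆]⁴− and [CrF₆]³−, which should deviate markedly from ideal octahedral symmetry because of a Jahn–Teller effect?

[CrCl₆]⁴−: Summing ligand charges against the −4 overall charge gives an oxidation state of +2 for chromium. Chromium is a group-6 element; Cr(II) is therefore d⁴. Chloride is a weak-field ligand for a first-row metal, so the complex is high-spin. The t₂g³e_g¹ (high-spin) configuration has an unevenly filled e_g set; the Jahn–Teller theorem predicts a tetragonal distortion (typically axial elongation) to lift the degeneracy.
[CrF₆]³−: Ligand charges: each fluoride is −1. With an overall charge of −3 the chromium centre must be in the +3 oxidation state. Group 6 minus oxidation state 3 gives a d³ configuration. The d³ configuration leaves the e_g set evenly filled (or empty) — no strong Jahn–Teller driving force.

[CrCl₆]⁴−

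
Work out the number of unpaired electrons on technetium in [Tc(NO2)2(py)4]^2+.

Ligand charges: each nitro (N-bound nitrite) is −1; pyridine is neutral. With an overall charge of +2 the technetium centre must be in the +4 oxidation state.
Tc sits in group 7, so the d-electron count is 7 − 4 = 3.
In an octahedral field the d³ configuration is t₂g³e_g⁰ (only one arrangement possible), giving 3 unpaired electrons.

3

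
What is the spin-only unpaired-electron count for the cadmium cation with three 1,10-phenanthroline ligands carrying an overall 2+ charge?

0 unpaired electrons

1,10-phenanthroline is neutral; balancing the +2 overall charge requires Cd(II).
Cadmium is a group-12 element; Cd(II) is therefore d¹⁰.
Counting donor atoms: 3×1,10-phenanthroline (bidentate) → 6 donors. Coordination number = 6.
In an octahedral field the d¹⁰ configuration is t₂g⁶e_g⁴, giving 0 unpaired electrons.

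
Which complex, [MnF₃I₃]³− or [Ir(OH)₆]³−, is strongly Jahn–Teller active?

[MnF₃I₃]³−

[MnF₃I₃]³−: Each fluoride is −1; each iodide is −1; balancing the −3 overall charge requires Mn(III). Mn sits in group 7, so the d-electron count is 7 − 3 = 4. Fluoride and iodide are weak-field ligands for a first-row metal, so the complex is high-spin. The t₂g³e_g¹ (high-spin) configuration has an unevenly filled e_g set; the Jahn–Teller theorem predicts a tetragonal distortion (typically axial elongation) to lift the degeneracy.
[Ir(OH)₆]³−: Ligand charges: each hydroxide is −1. With an overall charge of −3 the iridium centre must be in the +3 oxidation state. Iridium is a group-9 element; Ir(III) is therefore d⁶. A 5d ion has a large Δₒ and is invariably low-spin. The d⁶ configuration leaves the e_g set evenly filled (or empty) — no strong Jahn–Teller driving force.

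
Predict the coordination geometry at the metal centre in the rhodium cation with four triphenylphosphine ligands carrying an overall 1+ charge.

square planar

Summing ligand charges against the +1 overall charge gives an oxidation state of +1 for rhodium.
Rh sits in group 9, so the d-electron count is 9 − 1 = 8.
With 4 monodentate ligands the coordination number is 4.
A 4d d⁸ ion has a large crystal-field splitting; square planar leaves the high-energy d_{x²−y²} orbital empty and maximises CFSE.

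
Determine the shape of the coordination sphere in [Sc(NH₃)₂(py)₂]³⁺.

Ammonia is neutral; pyridine is neutral; balancing the +3 overall charge requires Sc(III).
Scandium is a group-3 element; Sc(III) is therefore d⁰.
With 4 monodentate ligands the coordination number is 4.
A d⁰ ion has no crystal-field stabilisation preference between square planar and tetrahedral, so four ligands adopt the sterically favoured tetrahedral geometry.

tetrahedral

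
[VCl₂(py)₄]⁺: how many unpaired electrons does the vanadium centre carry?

2 unpaired electrons

Each chloride is −1; pyridine is neutral; balancing the +1 overall charge requires V(III).
Vanadium is a group-5 element; V(III) is therefore d².
In an octahedral field the d² configuration is t₂g²e_g⁰ (only one arrangement possible), giving 2 unpaired electrons.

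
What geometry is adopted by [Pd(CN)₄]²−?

Ligand charges: each cyanide is −1. With an overall charge of −2 the palladium centre must be in the +2 oxidation state.
Pd sits in group 10, so the d-electron count is 10 − 2 = 8.
With 4 monodentate ligands the coordination number is 4.
A 4d d⁸ ion has a large crystal-field splitting; square planar leaves the high-energy d_{x²−y²} orbital empty and maximises CFSE.

square planar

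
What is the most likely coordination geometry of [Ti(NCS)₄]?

Each isothiocyanate is −1; balancing the 0 overall charge requires Ti(IV).
Ti sits in group 4, so the d-electron count is 4 − 4 = 0.
Coordination number: 4.
A d⁰ ion has no crystal-field stabilisation preference between square planar and tetrahedral, so four ligands adopt the sterically favoured tetrahedral geometry.

tetrahedral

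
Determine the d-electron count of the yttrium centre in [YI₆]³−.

Summing ligand charges against the −3 overall charge gives an oxidation state of +3 for yttrium.
Y sits in group 3, so the d-electron count is 3 − 3 = 0.

d0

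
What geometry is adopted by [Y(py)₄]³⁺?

tetrahedral

Ligand charges: pyridine is neutral. With an overall charge of +3 the yttrium centre must be in the +3 oxidation state.
Y sits in group 3, so the d-electron count is 3 − 3 = 0.
With 4 monodentate ligands the coordination number is 4.
A d⁰ ion has no crystal-field stabilisation preference between square planar and tetrahedral, so four ligands adopt the sterically favoured tetrahedral geometry.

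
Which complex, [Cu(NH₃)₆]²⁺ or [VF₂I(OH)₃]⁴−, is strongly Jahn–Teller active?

[Cu(NH₃)₆]²⁺

[Cu(NH₃)₆]²⁺: Summing ligand charges against the +2 overall charge gives an oxidation state of +2 for copper. Cu sits in group 11, so the d-electron count is 11 − 2 = 9. The t₂g⁶e_g³ configuration has an unevenly filled e_g set; the Jahn–Teller theorem predicts a tetragonal distortion (typically axial elongation) to lift the degeneracy.
[VF₂I(OH)₃]⁴−: Summing ligand charges against the −4 overall charge gives an oxidation state of +2 for vanadium. V sits in group 5, so the d-electron count is 5 − 2 = 3. The d³ configuration leaves the e_g set evenly filled (or empty) — no strong Jahn–Teller driving force.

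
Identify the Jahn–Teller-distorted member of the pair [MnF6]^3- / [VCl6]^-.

[MnF6]^3-: Each fluoride is −1; balancing the −3 overall charge requires Mn(III). Manganese is a group-7 element; Mn(III) is therefore d⁴. Fluoride is a weak-field ligand for a first-row metal, so the complex is high-spin. The t₂g³e_g¹ (high-spin) configuration has an unevenly filled e_g set; the Jahn–Teller theorem predicts a tetragonal distortion (typically axial elongation) to lift the degeneracy.
[VCl6]^-: Ligand charges: each chloride is −1. With an overall charge of −1 the vanadium centre must be in the +5 oxidation state. V sits in group 5, so the d-electron count is 5 − 5 = 0. The d⁰ configuration leaves the e_g set evenly filled (or empty) — no strong Jahn–Teller driving force.

[MnF6]^3-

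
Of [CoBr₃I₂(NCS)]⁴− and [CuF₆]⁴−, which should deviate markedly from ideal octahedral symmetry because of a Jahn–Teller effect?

[CuF₆]⁴−

[CoBr₃I₂(NCS)]⁴−: Summing ligand charges against the −4 overall charge gives an oxidation state of +2 for cobalt. Cobalt is a group-9 element; Co(II) is therefore d⁷. Bromide, iodide, and isothiocyanate are weak-field ligands for a first-row metal, so the complex is high-spin. The d⁷ configuration leaves the e_g set evenly filled (or empty) — no strong Jahn–Teller driving force.
[CuF₆]⁴−: Summing ligand charges against the −4 overall charge gives an oxidation state of +2 for copper. Copper is a group-11 element; Cu(II) is therefore d⁹. The t₂g⁶e_g³ configuration has an unevenly filled e_g set; the Jahn–Teller theorem predicts a tetragonal distortion (typically axial elongation) to lift the degeneracy.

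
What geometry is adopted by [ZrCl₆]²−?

Each chloride is −1; balancing the −2 overall charge requires Zr(IV).
Group 4 minus oxidation state 4 gives a d⁰ configuration.
Coordination number: 6.
Six donors around a single metal centre give an octahedral coordination sphere.

octahedral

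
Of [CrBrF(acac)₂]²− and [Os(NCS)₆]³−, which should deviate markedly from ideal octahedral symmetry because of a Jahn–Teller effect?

[CrBrF(acac)₂]²−

[CrBrF(acac)₂]²−: Ligand charges: each bromide is −1; each fluoride is −1; each acetylacetonate is −1. With an overall charge of −2 the chromium centre must be in the +2 oxidation state. Group 6 minus oxidation state 2 gives a d⁴ configuration. Acetylacetonate, bromide, and fluoride are weak-field ligands for a first-row metal, so the complex is high-spin. The t₂g³e_g¹ (high-spin) configuration has an unevenly filled e_g set; the Jahn–Teller theorem predicts a tetragonal distortion (typically axial elongation) to lift the degeneracy.
[Os(NCS)₆]³−: Ligand charges: each isothiocyanate is −1. With an overall charge of −3 the osmium centre must be in the +3 oxidation state. Osmium is a group-8 element; Os(III) is therefore d⁵. A 5d ion has a large Δₒ and is invariably low-spin. The d⁵ configuration leaves the e_g set evenly filled (or empty) — no strong Jahn–Teller driving force.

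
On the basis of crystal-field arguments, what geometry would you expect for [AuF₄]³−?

tetrahedral

Ligand charges: each fluoride is −1. With an overall charge of −3 the gold centre must be in the +1 oxidation state.
Au sits in group 11, so the d-electron count is 11 − 1 = 10.
With 4 monodentate ligands the coordination number is 4.
A d¹⁰ ion has no crystal-field stabilisation preference between square planar and tetrahedral, so four ligands adopt the sterically favoured tetrahedral geometry.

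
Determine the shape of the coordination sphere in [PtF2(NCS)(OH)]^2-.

square planar

Ligand charges: each fluoride is −1; each isothiocyanate is −1; each hydroxide is −1. With an overall charge of −2 the platinum centre must be in the +2 oxidation state.
Platinum is a group-10 element; Pt(II) is therefore d⁸.
Coordination number: 4.
A 5d d⁸ ion has a large crystal-field splitting; square planar leaves the high-energy d_{x²−y²} orbital empty and maximises CFSE.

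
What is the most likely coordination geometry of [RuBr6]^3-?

Summing ligand charges against the −3 overall charge gives an oxidation state of +3 for ruthenium.
Ruthenium is a group-8 element; Ru(III) is therefore d⁵.
Coordination number: 6.
Six donors around a single metal centre give an octahedral coordination sphere.

octahedral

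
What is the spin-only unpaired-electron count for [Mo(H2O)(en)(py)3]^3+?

Water is neutral; ethylenediamine is neutral; pyridine is neutral; balancing the +3 overall charge requires Mo(III).
Group 6 minus oxidation state 3 gives a d³ configuration.
Counting donor atoms: 1×water (monodentate) → 1 donor; 1×ethylenediamine (bidentate) → 2 donors; 3×pyridine (monodentate) → 3 donors. Coordination number = 6.
In an octahedral field the d³ configuration is t₂g³e_g⁰ (only one arrangement possible), giving 3 unpaired electrons.

3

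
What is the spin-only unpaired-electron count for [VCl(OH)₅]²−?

Each chloride is −1; each hydroxide is −1; balancing the −2 overall charge requires V(IV).
Group 5 minus oxidation state 4 gives a d¹ configuration.
In an octahedral field the d¹ configuration is t₂g¹e_g⁰ (only one arrangement possible), giving 1 unpaired electron.

1 unpaired electron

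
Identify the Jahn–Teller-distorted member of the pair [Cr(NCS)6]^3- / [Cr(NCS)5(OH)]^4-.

[Cr(NCS)6]^3-: Summing ligand charges against the −3 overall charge gives an oxidation state of +3 for chromium. Cr sits in group 6, so the d-electron count is 6 − 3 = 3. The d³ configuration leaves the e_g set evenly filled (or empty) — no strong Jahn–Teller driving force.
[Cr(NCS)5(OH)]^4-: Summing ligand charges against the −4 overall charge gives an oxidation state of +2 for chromium. Group 6 minus oxidation state 2 gives a d⁴ configuration. Hydroxide and isothiocyanate are weak-field ligands for a first-row metal, so the complex is high-spin. The t₂g³e_g¹ (high-spin) configuration has an unevenly filled e_g set; the Jahn–Teller theorem predicts a tetragonal distortion (typically axial elongation) to lift the degeneracy.

[Cr(NCS)5(OH)]^4-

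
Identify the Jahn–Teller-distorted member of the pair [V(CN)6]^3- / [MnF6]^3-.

[MnF6]^3-

[V(CN)6]^3-: Each cyanide is −1; balancing the −3 overall charge requires V(III). Vanadium is a group-5 element; V(III) is therefore d². The d² configuration leaves the e_g set evenly filled (or empty) — no strong Jahn–Teller driving force.
[MnF6]^3-: Ligand charges: each fluoride is −1. With an overall charge of −3 the manganese centre must be in the +3 oxidation state. Mn sits in group 7, so the d-electron count is 7 − 3 = 4. Fluoride is a weak-field ligand for a first-row metal, so the complex is high-spin. The t₂g³e_g¹ (high-spin) configuration has an unevenly filled e_g set; the Jahn–Teller theorem predicts a tetragonal distortion (typically axial elongation) to lift the degeneracy.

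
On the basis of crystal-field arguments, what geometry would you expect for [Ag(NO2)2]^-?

Summing ligand charges against the −1 overall charge gives an oxidation state of +1 for silver.
Silver is a group-11 element; Ag(I) is therefore d¹⁰.
Coordination number: 2.
A d¹⁰ ion with only two ligands adopts a linear arrangement (sp hybridisation; no CFSE preference).

linear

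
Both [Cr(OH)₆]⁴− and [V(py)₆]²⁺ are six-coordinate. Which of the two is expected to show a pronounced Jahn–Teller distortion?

[Cr(OH)₆]⁴−: Ligand charges: each hydroxide is −1. With an overall charge of −4 the chromium centre must be in the +2 oxidation state. Group 6 minus oxidation state 2 gives a d⁴ configuration. Hydroxide is a weak-field ligand for a first-row metal, so the complex is high-spin. The t₂g³e_g¹ (high-spin) configuration has an unevenly filled e_g set; the Jahn–Teller theorem predicts a tetragonal distortion (typically axial elongation) to lift the degeneracy.
[V(py)₆]²⁺: Ligand charges: pyridine is neutral. With an overall charge of +2 the vanadium centre must be in the +2 oxidation state. Group 5 minus oxidation state 2 gives a d³ configuration. The d³ configuration leaves the e_g set evenly filled (or empty) — no strong Jahn–Teller driving force.

[Cr(OH)₆]⁴−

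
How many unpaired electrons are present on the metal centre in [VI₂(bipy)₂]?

Summing ligand charges against the 0 overall charge gives an oxidation state of +2 for vanadium.
Vanadium is a group-5 element; V(II) is therefore d³.
Counting donor atoms: 2×iodide (monodentate) → 2 donors; 2×2,2′-bipyridine (bidentate) → 4 donors. Coordination number = 6.
In an octahedral field the d³ configuration is t₂g³e_g⁰ (only one arrangement possible), giving 3 unpaired electrons.

3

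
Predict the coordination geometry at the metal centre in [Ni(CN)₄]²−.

Summing ligand charges against the −2 overall charge gives an oxidation state of +2 for nickel.
Group 10 minus oxidation state 2 gives a d⁸ configuration.
Coordination number: 4.
Cyanide is a strong-field ligand (high in the spectrochemical series).
A 3d d⁸ ion with strong-field ligands gains enough CFSE to favour square planar over tetrahedral.

square planar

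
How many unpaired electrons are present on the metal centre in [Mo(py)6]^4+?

Summing ligand charges against the +4 overall charge gives an oxidation state of +4 for molybdenum.
Molybdenum is a group-6 element; Mo(IV) is therefore d².
In an octahedral field the d² configuration is t₂g²e_g⁰ (only one arrangement possible), giving 2 unpaired electrons.

2 unpaired electrons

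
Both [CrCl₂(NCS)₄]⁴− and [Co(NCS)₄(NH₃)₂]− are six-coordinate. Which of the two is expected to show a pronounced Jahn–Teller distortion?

[CrCl₂(NCS)₄]⁴−

[CrCl₂(NCS)₄]⁴−: Summing ligand charges against the −4 overall charge gives an oxidation state of +2 for chromium. Cr sits in group 6, so the d-electron count is 6 − 2 = 4. Chloride and isothiocyanate are weak-field ligands for a first-row metal, so the complex is high-spin. The t₂g³e_g¹ (high-spin) configuration has an unevenly filled e_g set; the Jahn–Teller theorem predicts a tetragonal distortion (typically axial elongation) to lift the degeneracy.
[Co(NCS)₄(NH₃)₂]−: Each isothiocyanate is −1; ammonia is neutral; balancing the −1 overall charge requires Co(III). Cobalt is a group-9 element; Co(III) is therefore d⁶. Co(III) has an exceptionally large octahedral splitting and is low-spin with essentially every ligand except fluoride. The d⁶ configuration leaves the e_g set evenly filled (or empty) — no strong Jahn–Teller driving force.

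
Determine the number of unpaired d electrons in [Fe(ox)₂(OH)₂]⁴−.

Summing ligand charges against the −4 overall charge gives an oxidation state of +2 for iron.
Iron is a group-8 element; Fe(II) is therefore d⁶.
Counting donor atoms: 2×oxalate (bidentate) → 4 donors; 2×hydroxide (monodentate) → 2 donors. Coordination number = 6.
The spin state decides the count: Hydroxide and oxalate are weak-field ligands for a first-row metal, so the complex is high-spin.
An octahedral high-spin d⁶ ion is t₂g⁴e_g², giving 4 unpaired electrons.

4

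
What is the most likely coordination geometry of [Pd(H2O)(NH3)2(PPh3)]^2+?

square planar

Ligand charges: water is neutral; ammonia is neutral; triphenylphosphine is neutral. With an overall charge of +2 the palladium centre must be in the +2 oxidation state.
Palladium is a group-10 element; Pd(II) is therefore d⁸.
Coordination number: 4.
A 4d d⁸ ion has a large crystal-field splitting; square planar leaves the high-energy d_{x²−y²} orbital empty and maximises CFSE.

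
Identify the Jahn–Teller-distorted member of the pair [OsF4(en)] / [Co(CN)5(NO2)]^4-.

[OsF4(en)]: Each fluoride is −1; ethylenediamine is neutral; balancing the 0 overall charge requires Os(IV). Os sits in group 8, so the d-electron count is 8 − 4 = 4. A 5d ion has a large Δₒ and is invariably low-spin. The d⁴ configuration leaves the e_g set evenly filled (or empty) — no strong Jahn–Teller driving force.
[Co(CN)5(NO2)]^4-: Ligand charges: each cyanide is −1; each nitro (N-bound nitrite) is −1. With an overall charge of −4 the cobalt centre must be in the +2 oxidation state. Cobalt is a group-9 element; Co(II) is therefore d⁷. Cyanide and nitro (N-bound nitrite) are strong-field ligands (high in the spectrochemical series) for a first-row metal, so the complex is low-spin. The t₂g⁶e_g¹ (low-spin) configuration has an unevenly filled e_g set; the Jahn–Teller theorem predicts a tetragonal distortion (typically axial elongation) to lift the degeneracy.

[Co(CN)5(NO2)]^4-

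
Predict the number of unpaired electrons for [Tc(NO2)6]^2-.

Ligand charges: each nitro (N-bound nitrite) is −1. With an overall charge of −2 the technetium centre must be in the +4 oxidation state.
Technetium is a group-7 element; Tc(IV) is therefore d³.
In an octahedral field the d³ configuration is t₂g³e_g⁰ (only one arrangement possible), giving 3 unpaired electrons.

3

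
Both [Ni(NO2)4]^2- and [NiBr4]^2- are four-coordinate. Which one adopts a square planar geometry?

[Ni(NO2)4]^2-

For [Ni(NO2)4]^2-: Each nitro (N-bound nitrite) is −1; balancing the −2 overall charge requires Ni(II). Group 10 minus oxidation state 2 gives a d⁸ configuration. Nitro (N-bound nitrite) is a strong-field ligand (high in the spectrochemical series). A 3d d⁸ ion with strong-field ligands gains enough CFSE to favour square planar over tetrahedral. → square planar.
For [NiBr4]^2-: Each bromide is −1; balancing the −2 overall charge requires Ni(II). Group 10 minus oxidation state 2 gives a d⁸ configuration. Bromide is a weak-field ligand. With weak-field ligands the CFSE gain from square planar is small, so a 3d d⁸ ion takes the sterically preferred tetrahedral geometry. → tetrahedral.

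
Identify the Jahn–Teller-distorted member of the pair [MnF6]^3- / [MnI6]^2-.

[MnF6]^3-

[MnF6]^3-: Summing ligand charges against the −3 overall charge gives an oxidation state of +3 for manganese. Group 7 minus oxidation state 3 gives a d⁴ configuration. Fluoride is a weak-field ligand for a first-row metal, so the complex is high-spin. The t₂g³e_g¹ (high-spin) configuration has an unevenly filled e_g set; the Jahn–Teller theorem predicts a tetragonal distortion (typically axial elongation) to lift the degeneracy.
[MnI6]^2-: Ligand charges: each iodide is −1. With an overall charge of −2 the manganese centre must be in the +4 oxidation state. Manganese is a group-7 element; Mn(IV) is therefore d³. The d³ configuration leaves the e_g set evenly filled (or empty) — no strong Jahn–Teller driving force.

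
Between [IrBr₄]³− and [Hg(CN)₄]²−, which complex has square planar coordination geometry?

[IrBr₄]³−

For [IrBr₄]³−: Ligand charges: each bromide is −1. With an overall charge of −3 the iridium centre must be in the +1 oxidation state. Group 9 minus oxidation state 1 gives a d⁸ configuration. A 5d d⁸ ion has a large crystal-field splitting; square planar leaves the high-energy d_{x²−y²} orbital empty and maximises CFSE. → square planar.
For [Hg(CN)₄]²−: Each cyanide is −1; balancing the −2 overall charge requires Hg(II). Hg sits in group 12, so the d-electron count is 12 − 2 = 10. A d¹⁰ ion has no crystal-field stabilisation preference between square planar and tetrahedral, so four ligands adopt the sterically favoured tetrahedral geometry. → tetrahedral.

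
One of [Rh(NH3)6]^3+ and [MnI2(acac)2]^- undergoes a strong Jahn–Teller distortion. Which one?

[Rh(NH3)6]^3+: Ammonia is neutral; balancing the +3 overall charge requires Rh(III). Group 9 minus oxidation state 3 gives a d⁶ configuration. A 4d ion has a large Δₒ and is invariably low-spin. The d⁶ configuration leaves the e_g set evenly filled (or empty) — no strong Jahn–Teller driving force.
[MnI2(acac)2]^-: Each iodide is −1; each acetylacetonate is −1; balancing the −1 overall charge requires Mn(III). Manganese is a group-7 element; Mn(III) is therefore d⁴. Acetylacetonate and iodide are weak-field ligands for a first-row metal, so the complex is high-spin. The t₂g³e_g¹ (high-spin) configuration has an unevenly filled e_g set; the Jahn–Teller theorem predicts a tetragonal distortion (typically axial elongation) to lift the degeneracy.

[MnI2(acac)2]^-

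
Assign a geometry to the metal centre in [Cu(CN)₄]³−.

tetrahedral

Ligand charges: each cyanide is −1. With an overall charge of −3 the copper centre must be in the +1 oxidation state.
Cu sits in group 11, so the d-electron count is 11 − 1 = 10.
Coordination number: 4.
A d¹⁰ ion has no crystal-field stabilisation preference between square planar and tetrahedral, so four ligands adopt the sterically favoured tetrahedral geometry.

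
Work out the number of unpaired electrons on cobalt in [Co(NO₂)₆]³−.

Each nitro (N-bound nitrite) is −1; balancing the −3 overall charge requires Co(III).
Co sits in group 9, so the d-electron count is 9 − 3 = 6.
The spin state decides the count: Co(III) has an exceptionally large octahedral splitting and is low-spin with essentially every ligand except fluoride.
An octahedral low-spin d⁶ ion is t₂g⁶e_g⁰, giving 0 unpaired electrons.

0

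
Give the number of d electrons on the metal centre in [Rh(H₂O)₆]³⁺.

d6

Ligand charges: water is neutral. With an overall charge of +3 the rhodium centre must be in the +3 oxidation state.
Group 9 minus oxidation state 3 gives a d⁶ configuration.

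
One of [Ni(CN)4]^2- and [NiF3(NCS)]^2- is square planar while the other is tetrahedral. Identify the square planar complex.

For [Ni(CN)4]^2-: Summing ligand charges against the −2 overall charge gives an oxidation state of +2 for nickel. Nickel is a group-10 element; Ni(II) is therefore d⁸. Cyanide is a strong-field ligand (high in the spectrochemical series). A 3d d⁸ ion with strong-field ligands gains enough CFSE to favour square planar over tetrahedral. → square planar.
For [NiF3(NCS)]^2-: Summing ligand charges against the −2 overall charge gives an oxidation state of +2 for nickel. Ni sits in group 10, so the d-electron count is 10 − 2 = 8. Fluoride and isothiocyanate are weak-field ligands. With weak-field ligands the CFSE gain from square planar is small, so a 3d d⁸ ion takes the sterically preferred tetrahedral geometry. → tetrahedral.

[Ni(CN)4]^2-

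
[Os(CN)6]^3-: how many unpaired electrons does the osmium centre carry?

1

Summing ligand charges against the −3 overall charge gives an oxidation state of +3 for osmium.
Group 8 minus oxidation state 3 gives a d⁵ configuration.
The spin state decides the count: a 5d ion has a large Δₒ and is invariably low-spin.
An octahedral low-spin d⁵ ion is t₂g⁵e_g⁰, giving 1 unpaired electron.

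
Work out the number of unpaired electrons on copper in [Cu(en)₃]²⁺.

Ethylenediamine is neutral; balancing the +2 overall charge requires Cu(II).
Group 11 minus oxidation state 2 gives a d⁹ configuration.
Counting donor atoms: 3×ethylenediamine (bidentate) → 6 donors. Coordination number = 6.
In an octahedral field the d⁹ configuration is t₂g⁶e_g³ (only one arrangement possible), giving 1 unpaired electron.

1 unpaired electron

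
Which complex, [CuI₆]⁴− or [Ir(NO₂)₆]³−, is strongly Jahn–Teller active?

[CuI₆]⁴−: Summing ligand charges against the −4 overall charge gives an oxidation state of +2 for copper. Cu sits in group 11, so the d-electron count is 11 − 2 = 9. The t₂g⁶e_g³ configuration has an unevenly filled e_g set; the Jahn–Teller theorem predicts a tetragonal distortion (typically axial elongation) to lift the degeneracy.
[Ir(NO₂)₆]³−: Ligand charges: each nitro (N-bound nitrite) is −1. With an overall charge of −3 the iridium centre must be in the +3 oxidation state. Group 9 minus oxidation state 3 gives a d⁶ configuration. A 5d ion has a large Δₒ and is invariably low-spin. The d⁶ configuration leaves the e_g set evenly filled (or empty) — no strong Jahn–Teller driving force.

[CuI₆]⁴−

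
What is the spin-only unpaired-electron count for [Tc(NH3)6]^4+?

3

Ligand charges: ammonia is neutral. With an overall charge of +4 the technetium centre must be in the +4 oxidation state.
Tc sits in group 7, so the d-electron count is 7 − 4 = 3.
In an octahedral field the d³ configuration is t₂g³e_g⁰ (only one arrangement possible), giving 3 unpaired electrons.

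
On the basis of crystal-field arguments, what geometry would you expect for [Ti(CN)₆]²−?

Summing ligand charges against the −2 overall charge gives an oxidation state of +4 for titanium.
Group 4 minus oxidation state 4 gives a d⁰ configuration.
Coordination number: 6.
Six donors around a single metal centre give an octahedral coordination sphere.

octahedral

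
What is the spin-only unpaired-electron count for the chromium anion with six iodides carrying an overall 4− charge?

Ligand charges: each iodide is −1. With an overall charge of −4 the chromium centre must be in the +2 oxidation state.
Chromium is a group-6 element; Cr(II) is therefore d⁴.
The spin state decides the count: Iodide is a weak-field ligand for a first-row metal, so the complex is high-spin.
An octahedral high-spin d⁴ ion is t₂g³e_g¹, giving 4 unpaired electrons.

4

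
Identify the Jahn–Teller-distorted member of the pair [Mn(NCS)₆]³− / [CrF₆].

[Mn(NCS)₆]³−: Each isothiocyanate is −1; balancing the −3 overall charge requires Mn(III). Group 7 minus oxidation state 3 gives a d⁴ configuration. Isothiocyanate is a weak-field ligand for a first-row metal, so the complex is high-spin. The t₂g³e_g¹ (high-spin) configuration has an unevenly filled e_g set; the Jahn–Teller theorem predicts a tetragonal distortion (typically axial elongation) to lift the degeneracy.
[CrF₆]: Each fluoride is −1; balancing the 0 overall charge requires Cr(VI). Chromium is a group-6 element; Cr(VI) is therefore d⁰. The d⁰ configuration leaves the e_g set evenly filled (or empty) — no strong Jahn–Teller driving force.

[Mn(NCS)₆]³−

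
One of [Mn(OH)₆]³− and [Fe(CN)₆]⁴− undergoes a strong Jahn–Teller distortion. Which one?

[Mn(OH)₆]³−

[Mn(OH)₆]³−: Ligand charges: each hydroxide is −1. With an overall charge of −3 the manganese centre must be in the +3 oxidation state. Mn sits in group 7, so the d-electron count is 7 − 3 = 4. Hydroxide is a weak-field ligand for a first-row metal, so the complex is high-spin. The t₂g³e_g¹ (high-spin) configuration has an unevenly filled e_g set; the Jahn–Teller theorem predicts a tetragonal distortion (typically axial elongation) to lift the degeneracy.
[Fe(CN)₆]⁴−: Each cyanide is −1; balancing the −4 overall charge requires Fe(II). Group 8 minus oxidation state 2 gives a d⁶ configuration. Cyanide is a strong-field ligand (high in the spectrochemical series) for a first-row metal, so the complex is low-spin. The d⁶ configuration leaves the e_g set evenly filled (or empty) — no strong Jahn–Teller driving force.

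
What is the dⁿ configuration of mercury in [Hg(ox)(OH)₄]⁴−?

Summing ligand charges against the −4 overall charge gives an oxidation state of +2 for mercury.
Hg sits in group 12, so the d-electron count is 12 − 2 = 10.

d¹⁰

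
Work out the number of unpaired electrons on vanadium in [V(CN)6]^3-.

Summing ligand charges against the −3 overall charge gives an oxidation state of +3 for vanadium.
Vanadium is a group-5 element; V(III) is therefore d².
In an octahedral field the d² configuration is t₂g²e_g⁰ (only one arrangement possible), giving 2 unpaired electrons.

2 unpaired electrons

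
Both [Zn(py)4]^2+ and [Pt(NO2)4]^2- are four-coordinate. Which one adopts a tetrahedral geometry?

For [Zn(py)4]^2+: Pyridine is neutral; balancing the +2 overall charge requires Zn(II). Zinc is a group-12 element; Zn(II) is therefore d¹⁰. A d¹⁰ ion has no crystal-field stabilisation preference between square planar and tetrahedral, so four ligands adopt the sterically favoured tetrahedral geometry. → tetrahedral.
For [Pt(NO2)4]^2-: Each nitro (N-bound nitrite) is −1; balancing the −2 overall charge requires Pt(II). Platinum is a group-10 element; Pt(II) is therefore d⁸. A 5d d⁸ ion has a large crystal-field splitting; square planar leaves the high-energy d_{x²−y²} orbital empty and maximises CFSE. → square planar.

[Zn(py)4]^2+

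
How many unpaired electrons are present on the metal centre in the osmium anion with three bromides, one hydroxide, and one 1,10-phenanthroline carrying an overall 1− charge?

1 unpaired electron

Ligand charges: each bromide is −1; each hydroxide is −1; 1,10-phenanthroline is neutral. With an overall charge of −1 the osmium centre must be in the +3 oxidation state.
Osmium is a group-8 element; Os(III) is therefore d⁵.
Counting donor atoms: 3×bromide (monodentate) → 3 donors; 1×hydroxide (monodentate) → 1 donor; 1×1,10-phenanthroline (bidentate) → 2 donors. Coordination number = 6.
The spin state decides the count: a 5d ion has a large Δₒ and is invariably low-spin.
An octahedral low-spin d⁵ ion is t₂g⁵e_g⁰, giving 1 unpaired electron.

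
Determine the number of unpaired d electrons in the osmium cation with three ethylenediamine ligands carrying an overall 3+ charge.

1

Ligand charges: ethylenediamine is neutral. With an overall charge of +3 the osmium centre must be in the +3 oxidation state.
Osmium is a group-8 element; Os(III) is therefore d⁵.
Counting donor atoms: 3×ethylenediamine (bidentate) → 6 donors. Coordination number = 6.
The spin state decides the count: a 5d ion has a large Δₒ and is invariably low-spin.
An octahedral low-spin d⁵ ion is t₂g⁵e_g⁰, giving 1 unpaired electron.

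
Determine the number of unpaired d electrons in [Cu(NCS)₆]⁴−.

1

Summing ligand charges against the −4 overall charge gives an oxidation state of +2 for copper.
Group 11 minus oxidation state 2 gives a d⁹ configuration.
In an octahedral field the d⁹ configuration is t₂g⁶e_g³ (only one arrangement possible), giving 1 unpaired electron.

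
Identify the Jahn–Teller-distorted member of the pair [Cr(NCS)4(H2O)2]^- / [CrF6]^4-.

[Cr(NCS)4(H2O)2]^-: Each isothiocyanate is −1; water is neutral; balancing the −1 overall charge requires Cr(III). Cr sits in group 6, so the d-electron count is 6 − 3 = 3. The d³ configuration leaves the e_g set evenly filled (or empty) — no strong Jahn–Teller driving force.
[CrF6]^4-: Each fluoride is −1; balancing the −4 overall charge requires Cr(II). Cr sits in group 6, so the d-electron count is 6 − 2 = 4. Fluoride is a weak-field ligand for a first-row metal, so the complex is high-spin. The t₂g³e_g¹ (high-spin) configuration has an unevenly filled e_g set; the Jahn–Teller theorem predicts a tetragonal distortion (typically axial elongation) to lift the degeneracy.

[CrF6]^4-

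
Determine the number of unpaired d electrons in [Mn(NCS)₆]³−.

Each isothiocyanate is −1; balancing the −3 overall charge requires Mn(III).
Manganese is a group-7 element; Mn(III) is therefore d⁴.
The spin state decides the count: Isothiocyanate is a weak-field ligand for a first-row metal, so the complex is high-spin.
An octahedral high-spin d⁴ ion is t₂g³e_g¹, giving 4 unpaired electrons.

4 unpaired electrons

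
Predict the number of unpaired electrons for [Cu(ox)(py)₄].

1 unpaired electron

Summing ligand charges against the 0 overall charge gives an oxidation state of +2 for copper.
Group 11 minus oxidation state 2 gives a d⁹ configuration.
Counting donor atoms: 1×oxalate (bidentate) → 2 donors; 4×pyridine (monodentate) → 4 donors. Coordination number = 6.
In an octahedral field the d⁹ configuration is t₂g⁶e_g³ (only one arrangement possible), giving 1 unpaired electron.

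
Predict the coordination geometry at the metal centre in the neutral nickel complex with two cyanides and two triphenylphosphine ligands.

Ligand charges: each cyanide is −1; triphenylphosphine is neutral. With an overall charge of 0 the nickel centre must be in the +2 oxidation state.
Ni sits in group 10, so the d-electron count is 10 − 2 = 8.
Coordination number: 4.
Cyanide and triphenylphosphine are strong-field ligands (high in the spectrochemical series).
A 3d d⁸ ion with strong-field ligands gains enough CFSE to favour square planar over tetrahedral.

square planar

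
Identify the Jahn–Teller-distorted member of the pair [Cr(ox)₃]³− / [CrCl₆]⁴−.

[Cr(ox)₃]³−: Ligand charges: each oxalate is −2. With an overall charge of −3 the chromium centre must be in the +3 oxidation state. Group 6 minus oxidation state 3 gives a d³ configuration. The d³ configuration leaves the e_g set evenly filled (or empty) — no strong Jahn–Teller driving force.
[CrCl₆]⁴−: Summing ligand charges against the −4 overall charge gives an oxidation state of +2 for chromium. Group 6 minus oxidation state 2 gives a d⁴ configuration. Chloride is a weak-field ligand for a first-row metal, so the complex is high-spin. The t₂g³e_g¹ (high-spin) configuration has an unevenly filled e_g set; the Jahn–Teller theorem predicts a tetragonal distortion (typically axial elongation) to lift the degeneracy.

[CrCl₆]⁴−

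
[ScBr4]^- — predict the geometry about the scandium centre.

Each bromide is −1; balancing the −1 overall charge requires Sc(III).
Sc sits in group 3, so the d-electron count is 3 − 3 = 0.
Coordination number: 4.
A d⁰ ion has no crystal-field stabilisation preference between square planar and tetrahedral, so four ligands adopt the sterically favoured tetrahedral geometry.

tetrahedral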